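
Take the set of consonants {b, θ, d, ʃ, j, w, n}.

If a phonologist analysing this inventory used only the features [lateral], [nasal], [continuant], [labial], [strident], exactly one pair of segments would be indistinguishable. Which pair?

On the given features, /θ/ and /j/ have an identical profile: [-lateral], [-nasal], [+continuant], [-labial], [-strident]. No other two segments in the inventory coincide on all 5 features. (They do differ in [sonorant], [voice] and [dorsal], which are not among the given features.)

θ, j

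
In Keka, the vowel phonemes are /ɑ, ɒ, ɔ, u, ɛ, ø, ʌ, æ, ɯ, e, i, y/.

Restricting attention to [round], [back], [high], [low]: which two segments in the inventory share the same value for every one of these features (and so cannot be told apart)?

Both /ɛ/ and /e/ are [−round], [−back], [−high], [−low]. Since the list omits [tense] — which does distinguish the mid front unrounded lax vowel from the mid front unrounded tense vowel — this pair collapses; all other pairs remain distinct.

ɛ, e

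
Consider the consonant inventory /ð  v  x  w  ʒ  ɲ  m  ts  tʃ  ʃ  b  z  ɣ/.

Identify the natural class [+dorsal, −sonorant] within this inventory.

The [+dorsal] segments are /x, w, ɲ, ɣ/.
Within that set, [−sonorant] leaves /x, ɣ/.

x, ɣ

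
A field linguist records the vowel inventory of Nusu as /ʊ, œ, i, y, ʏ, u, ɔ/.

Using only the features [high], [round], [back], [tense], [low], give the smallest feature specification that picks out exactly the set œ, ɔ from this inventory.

[−high]

The target set is precisely the extension of [−high] in this inventory.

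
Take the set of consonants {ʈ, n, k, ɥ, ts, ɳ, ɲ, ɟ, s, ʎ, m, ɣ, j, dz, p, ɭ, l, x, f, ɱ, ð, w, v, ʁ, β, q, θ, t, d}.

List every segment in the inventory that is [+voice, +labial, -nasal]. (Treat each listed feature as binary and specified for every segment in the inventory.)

ɥ, w, v, β

Eliminate segments failing any feature: /ʈ, k, ts, s, p, x, f, q, θ, t/ are [-voice]; /n, ɳ, ɲ, ɟ, ʎ, ɣ, j, dz, ɭ, l, ð, ʁ, d/ are [-labial]; /m, ɱ/ are [+nasal]. The remaining /ɥ, w, v, β/ satisfy [+voice], [+labial], [-nasal].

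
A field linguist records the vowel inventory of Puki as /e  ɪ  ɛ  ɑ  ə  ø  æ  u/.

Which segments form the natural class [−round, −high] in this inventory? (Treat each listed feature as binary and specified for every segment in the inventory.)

e, ɛ, ɑ, ə, æ

Checking each segment against [−round], [−high]: /e/ (mid front unrounded tense vowel), /ɛ/ (mid front unrounded lax vowel), /ɑ/ (low back unrounded vowel), /ə/ (mid central vowel (schwa)), /æ/ (low front unrounded vowel) satisfy every feature; every other segment in the inventory fails at least one.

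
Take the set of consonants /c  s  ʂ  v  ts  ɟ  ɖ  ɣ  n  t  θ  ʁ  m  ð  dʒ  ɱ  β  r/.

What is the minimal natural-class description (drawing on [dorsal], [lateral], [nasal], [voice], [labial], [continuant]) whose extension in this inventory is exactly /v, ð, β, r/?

/v, ð, β, r/ are all [+voice], [+continuant], [−dorsal], and no other segment in the inventory matches all three values. Dropping any one of them over-generates: [+continuant, −dorsal] alone would also admit /s, ʂ, θ/; [+voice, −dorsal] alone would also admit /ɖ, n, m, dʒ, …/; [+voice, +continuant] alone would also admit /ɣ, ʁ/. No other combination of two listed features picks out exactly this set either, so fewer than three features will not do.

[+voice, +continuant, −dorsal]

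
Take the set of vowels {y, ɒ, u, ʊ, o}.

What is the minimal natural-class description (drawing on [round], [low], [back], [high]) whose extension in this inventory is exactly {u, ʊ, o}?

Every target segment is [-low], [+back]; each remaining inventory member fails at least one of these. Each conjunct is needed — [+back] alone would also admit /ɒ/; [-low] alone would also admit /y/ — and no other single listed feature has exactly this extension, so two is the minimum.

[-low, +back]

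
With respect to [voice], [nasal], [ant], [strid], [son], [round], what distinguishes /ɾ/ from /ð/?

[sonorant]

/ɾ/ (alveolar tap) and /ð/ (voiced dental fricative) agree on [+voice], [−nasal], [+anterior], [−strident], [−round]. They differ on [sonorant] (/ɾ/ [+], /ð/ [−]).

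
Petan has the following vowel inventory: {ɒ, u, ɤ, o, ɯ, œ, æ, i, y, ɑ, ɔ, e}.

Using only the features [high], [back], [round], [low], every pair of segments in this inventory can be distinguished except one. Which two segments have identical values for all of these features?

Both /o/ and /ɔ/ are [−high], [+back], [+round], [−low]. Since the list omits [tense] — which does distinguish the mid back rounded tense vowel from the mid back rounded lax vowel — this pair collapses; all other pairs remain distinct.

o, ɔ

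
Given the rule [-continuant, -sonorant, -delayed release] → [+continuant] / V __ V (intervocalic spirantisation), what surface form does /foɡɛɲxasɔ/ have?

/ɡ/ satisfies [-continuant, -sonorant, -delayed release] and sits in V __ V. The [+continuant] counterpart of the voiced velar stop is /ɣ/. Other segments in /foɡɛɲxasɔ/ either fail the structural description or are not in the environment, so the surface form is [foɣɛɲxasɔ].

[foɣɛɲxasɔ]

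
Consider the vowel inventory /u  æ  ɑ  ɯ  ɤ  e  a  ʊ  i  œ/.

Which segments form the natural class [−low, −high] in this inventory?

ɤ, e, œ

Checking each segment against [−low], [−high]: /ɤ/ (mid back unrounded tense vowel), /e/ (mid front unrounded tense vowel), /œ/ (mid front rounded lax vowel) satisfy every feature; every other segment in the inventory fails at least one.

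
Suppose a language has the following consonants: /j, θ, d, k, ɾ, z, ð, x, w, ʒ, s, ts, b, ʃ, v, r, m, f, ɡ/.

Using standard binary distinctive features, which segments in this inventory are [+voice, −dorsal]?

Eliminate segments failing any feature: /j, w, ɡ/ are [+dorsal]; /θ, k, x, s, ts, ʃ, f/ are [−voice]. The remaining /d, ɾ, z, ð, ʒ, b, v, r, m/ satisfy [+voice], [−dorsal].

d, ɾ, z, ð, ʒ, b, v, r, m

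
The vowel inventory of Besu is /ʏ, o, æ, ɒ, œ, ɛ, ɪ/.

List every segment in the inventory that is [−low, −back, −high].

œ, ɛ

Checking each segment against [−low], [−back], [−high]: /œ/ (mid front rounded lax vowel), /ɛ/ (mid front unrounded lax vowel) satisfy every feature; every other segment in the inventory fails at least one.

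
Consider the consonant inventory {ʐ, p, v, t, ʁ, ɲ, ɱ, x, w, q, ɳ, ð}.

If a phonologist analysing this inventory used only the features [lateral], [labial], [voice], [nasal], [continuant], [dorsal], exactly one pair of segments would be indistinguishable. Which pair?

/ð/ (voiced dental fricative) and /ʐ/ (voiced retroflex fricative) are both [−lateral], [−labial], [+voice], [−nasal], [+continuant], [−dorsal], so none of the listed features separates them. (They do differ in [strident], [anterior] and [distributed], which are not among the given features.) Every other pair in the inventory differs on at least one listed feature.

ð, ʐ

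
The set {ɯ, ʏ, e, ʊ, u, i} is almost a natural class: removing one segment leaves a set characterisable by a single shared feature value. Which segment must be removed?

/ʊ, ʏ, ɯ, i, u/ are all [+high], but /e/ (mid front unrounded tense vowel) is [-high]. No other single segment can be removed to leave a set sharing one feature value that the removed segment lacks, so /e/ is the odd one out.

e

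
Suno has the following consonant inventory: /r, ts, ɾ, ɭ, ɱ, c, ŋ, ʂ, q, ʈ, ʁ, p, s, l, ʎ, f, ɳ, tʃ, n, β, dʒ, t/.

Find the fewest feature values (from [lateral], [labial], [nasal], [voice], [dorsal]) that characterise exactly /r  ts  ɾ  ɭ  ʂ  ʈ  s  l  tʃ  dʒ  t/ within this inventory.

[−nasal, −labial, −dorsal]

Every target segment is [−nasal], [−labial], [−dorsal]; each remaining inventory member fails at least one of these. Each conjunct is needed — [−labial, −dorsal] alone would also admit /ɳ, n/; [−nasal, −dorsal] alone would also admit /p, f, β/; [−nasal, −labial] alone would also admit /c, q, ʁ, ʎ/ — and no other combination of two listed features has exactly this extension, so three is the minimum.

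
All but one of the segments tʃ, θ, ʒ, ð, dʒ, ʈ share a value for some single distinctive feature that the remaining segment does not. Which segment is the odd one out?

ʈ

/tʃ, ʒ, θ, ð, dʒ/ are all [+distributed], but /ʈ/ (voiceless retroflex stop) is [-distributed]. No other single segment can be removed to leave a set sharing one feature value that the removed segment lacks, so /ʈ/ is the odd one out.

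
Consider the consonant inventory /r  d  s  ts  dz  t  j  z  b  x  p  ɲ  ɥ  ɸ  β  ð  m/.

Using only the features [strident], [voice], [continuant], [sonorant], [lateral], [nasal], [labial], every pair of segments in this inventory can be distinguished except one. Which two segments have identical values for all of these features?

j, r

On the given features, /j/ and /r/ have an identical profile: [−strident], [+voice], [+continuant], [+sonorant], [−lateral], [−nasal], [−labial]. No other two segments in the inventory coincide on all 7 features. (They do differ in [dorsal], which is not among the given features.)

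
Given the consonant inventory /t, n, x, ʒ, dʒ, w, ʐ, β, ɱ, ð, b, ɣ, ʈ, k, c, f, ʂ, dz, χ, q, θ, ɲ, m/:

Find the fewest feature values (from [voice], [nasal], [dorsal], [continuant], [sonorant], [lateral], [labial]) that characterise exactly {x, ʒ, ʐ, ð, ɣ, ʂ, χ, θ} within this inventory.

Every target segment is [+continuant], [−labial]; each remaining inventory member fails at least one of these. Each conjunct is needed — [−labial] alone would also admit /t, n, dʒ, ʈ, …/; [+continuant] alone would also admit /w, β, f/ — and no other single listed feature has exactly this extension, so two is the minimum.

[+continuant, −labial]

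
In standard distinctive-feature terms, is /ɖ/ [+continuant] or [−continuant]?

[−continuant]

/ɖ/ is the voiced retroflex stop, hence [−continuant].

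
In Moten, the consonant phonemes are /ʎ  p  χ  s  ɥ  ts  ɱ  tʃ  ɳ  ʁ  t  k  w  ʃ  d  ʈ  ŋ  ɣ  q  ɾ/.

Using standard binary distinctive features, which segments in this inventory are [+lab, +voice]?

Eliminate segments failing any feature: /ʎ, χ, s, ts, tʃ, ɳ, ʁ, t, k, ʃ, d, ʈ, ŋ, ɣ, q, ɾ/ are [−labial]; /p/ is [−voice]. The remaining /ɥ, ɱ, w/ satisfy [+labial], [+voice].

ɥ, ɱ, w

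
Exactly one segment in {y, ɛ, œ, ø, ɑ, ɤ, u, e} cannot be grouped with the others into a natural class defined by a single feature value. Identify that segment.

ɑ

[low] groups all but one: /u, ɤ, ø, e, ɛ, œ, y/ share [−low] while /ɑ/ (low back unrounded vowel) alone is [+low]. Removing any other segment would not leave a single-feature class that excludes it.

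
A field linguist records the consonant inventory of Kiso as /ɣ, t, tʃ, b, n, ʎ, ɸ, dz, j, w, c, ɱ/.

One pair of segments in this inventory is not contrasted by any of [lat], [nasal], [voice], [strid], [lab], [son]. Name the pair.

t, c

On the given features, /t/ and /c/ have an identical profile: [-lateral], [-nasal], [-voice], [-strident], [-labial], [-sonorant]. No other two segments in the inventory coincide on all 6 features. (They do differ in [dorsal], which is not among the given features.)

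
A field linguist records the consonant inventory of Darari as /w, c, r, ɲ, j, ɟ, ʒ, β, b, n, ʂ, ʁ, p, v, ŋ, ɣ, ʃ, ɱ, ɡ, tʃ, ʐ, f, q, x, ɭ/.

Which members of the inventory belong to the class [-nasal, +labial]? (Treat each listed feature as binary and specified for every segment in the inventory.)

w, β, b, p, v, f

Among the inventory, the [-nasal] segments are /w, c, r, j, ɟ, ʒ, β, b, ʂ, ʁ, p, v, ɣ, ʃ, ɡ, tʃ, ʐ, f, q, x, ɭ/.
Then [+labial] leaves /w, β, b, p, v, f/.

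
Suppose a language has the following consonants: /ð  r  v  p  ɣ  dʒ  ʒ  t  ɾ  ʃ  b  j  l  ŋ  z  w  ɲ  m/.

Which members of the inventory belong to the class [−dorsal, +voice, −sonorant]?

ð, v, dʒ, ʒ, b, z

Eliminate segments failing any feature: /r, ɾ, l, m/ are [+sonorant]; /p, t, ʃ/ are [−voice]; /ɣ, j, ŋ, w, ɲ/ are [+dorsal]. The remaining /ð, v, dʒ, ʒ, b, z/ satisfy [−dorsal], [+voice], [−sonorant].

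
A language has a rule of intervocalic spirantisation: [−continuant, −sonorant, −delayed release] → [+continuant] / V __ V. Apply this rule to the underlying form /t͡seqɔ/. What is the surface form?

The only segment in the rule's environment that also matches [−continuant, −sonorant, −delayed release] is /q/. Applying [+continuant] turns the voiceless uvular stop into /χ/ (voiceless uvular fricative), giving [t͡seχɔ].

[t͡seχɔ]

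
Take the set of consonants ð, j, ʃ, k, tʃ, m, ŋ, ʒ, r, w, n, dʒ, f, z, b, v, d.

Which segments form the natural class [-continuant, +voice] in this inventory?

The [-continuant] segments are /k, tʃ, m, ŋ, n, dʒ, b, d/.
Then [+voice] leaves /m, ŋ, n, dʒ, b, d/.

m, ŋ, n, dʒ, b, d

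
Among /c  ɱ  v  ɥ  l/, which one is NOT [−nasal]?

ɱ

/ɱ/ is the labiodental nasal, which is [+nasal]; the rest — /ɥ, v, c, l/ — are [−nasal].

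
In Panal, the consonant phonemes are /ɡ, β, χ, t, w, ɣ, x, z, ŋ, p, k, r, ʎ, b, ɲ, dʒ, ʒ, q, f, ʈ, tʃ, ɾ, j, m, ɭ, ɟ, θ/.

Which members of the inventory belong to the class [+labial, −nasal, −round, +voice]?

First, the [+labial] segments are /β, w, p, b, f, m/.
Intersecting with [−nasal] gives /β, w, p, b, f/.
Within that set, [−round] gives /β, p, b, f/.
Then [+voice] leaves /β, b/.

β, b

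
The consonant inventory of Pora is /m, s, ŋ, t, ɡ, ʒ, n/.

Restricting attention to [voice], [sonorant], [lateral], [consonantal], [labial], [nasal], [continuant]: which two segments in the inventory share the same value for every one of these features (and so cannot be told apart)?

On the given features, /ŋ/ and /n/ have an identical profile: [+voice], [+sonorant], [−lateral], [+consonantal], [−labial], [+nasal], [−continuant]. No other two segments in the inventory coincide on all 7 features. (They do differ in [coronal] and [dorsal], which are not among the given features.)

ŋ, n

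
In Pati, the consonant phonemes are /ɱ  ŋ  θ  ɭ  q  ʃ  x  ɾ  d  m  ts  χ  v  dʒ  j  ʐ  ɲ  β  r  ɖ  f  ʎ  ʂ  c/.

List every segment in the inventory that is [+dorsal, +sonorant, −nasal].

j, ʎ

The [+dorsal] segments are /ŋ, q, x, χ, j, ɲ, ʎ, c/.
Within that set, [+sonorant] gives /ŋ, j, ɲ, ʎ/.
Among these, [−nasal] leaves /j, ʎ/.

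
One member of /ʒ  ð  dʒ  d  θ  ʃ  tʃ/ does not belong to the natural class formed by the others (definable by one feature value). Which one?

[distributed] groups all but one: /θ, tʃ, ʃ, dʒ, ð, ʒ/ share [+distributed] while /d/ (voiced alveolar stop) alone is [−distributed]. Removing any other segment would not leave a single-feature class that excludes it.

d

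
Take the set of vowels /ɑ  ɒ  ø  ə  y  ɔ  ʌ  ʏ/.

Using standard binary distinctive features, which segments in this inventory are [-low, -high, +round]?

ø, ɔ

Checking each segment against [-low], [-high], [+round]: /ø/ (mid front rounded tense vowel), /ɔ/ (mid back rounded lax vowel) satisfy every feature; every other segment in the inventory fails at least one.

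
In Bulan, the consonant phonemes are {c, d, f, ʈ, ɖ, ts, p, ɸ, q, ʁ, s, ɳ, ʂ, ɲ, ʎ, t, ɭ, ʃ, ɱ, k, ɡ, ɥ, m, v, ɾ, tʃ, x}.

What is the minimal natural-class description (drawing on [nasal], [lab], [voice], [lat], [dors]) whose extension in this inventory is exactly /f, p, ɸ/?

The class [-voice], [+labial] has exactly /f, p, ɸ/ as its extension in this inventory. No smaller conjunction from the listed features achieves this: [+labial] alone would also admit /ɱ, ɥ, m, v/; [-voice] alone would also admit /c, ʈ, ts, q, …/; and checking the remaining single features turns up none with this extension.

[-voice, +lab]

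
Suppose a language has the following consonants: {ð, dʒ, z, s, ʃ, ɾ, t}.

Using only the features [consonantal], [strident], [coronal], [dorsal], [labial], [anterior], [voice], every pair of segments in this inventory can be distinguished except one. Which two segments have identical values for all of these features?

/ɾ/ (alveolar tap) and /ð/ (voiced dental fricative) are both [+consonantal], [-strident], [+coronal], [-dorsal], [-labial], [+anterior], [+voice], so none of the listed features separates them. (They do differ in [sonorant], which is not among the given features.) Every other pair in the inventory differs on at least one listed feature.

ɾ, ð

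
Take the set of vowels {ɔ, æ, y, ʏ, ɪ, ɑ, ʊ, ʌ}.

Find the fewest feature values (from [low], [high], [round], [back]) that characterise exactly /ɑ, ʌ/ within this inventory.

[+back, −round]

/ɑ, ʌ/ are all [+back], [−round], and no other segment in the inventory matches both values. Dropping any one of them over-generates: [−round] alone would also admit /æ, ɪ/; [+back] alone would also admit /ɔ, ʊ/. No other single listed feature picks out exactly this set either, so fewer than two features will not do.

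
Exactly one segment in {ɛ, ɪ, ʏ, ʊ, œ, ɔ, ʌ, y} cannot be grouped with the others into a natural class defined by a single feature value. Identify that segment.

y

/ʌ, ʊ, œ, ɪ, ɛ, ɔ, ʏ/ are all [-tense], but /y/ (high front rounded tense vowel) is [+tense]. No other single segment can be removed to leave a set sharing one feature value that the removed segment lacks, so /y/ is the odd one out.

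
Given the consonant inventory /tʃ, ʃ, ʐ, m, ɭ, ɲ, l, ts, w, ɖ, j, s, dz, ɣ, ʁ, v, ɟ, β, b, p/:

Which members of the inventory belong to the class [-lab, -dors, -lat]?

tʃ, ʃ, ʐ, ts, ɖ, s, dz

Among the inventory, the [-labial] segments are /tʃ, ʃ, ʐ, ɭ, ɲ, l, ts, ɖ, j, s, dz, ɣ, ʁ, ɟ/.
Then [-dorsal] gives /tʃ, ʃ, ʐ, ɭ, l, ts, ɖ, s, dz/.
Of those, [-lateral] leaves /tʃ, ʃ, ʐ, ts, ɖ, s, dz/.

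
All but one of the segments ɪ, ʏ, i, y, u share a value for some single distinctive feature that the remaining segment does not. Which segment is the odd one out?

u

The remaining segments after removing /u/ share [−back]; /u/ (high back rounded tense vowel) is [+back]. For every other candidate removal, the leftover set fails to share any single feature value that the removed segment lacks.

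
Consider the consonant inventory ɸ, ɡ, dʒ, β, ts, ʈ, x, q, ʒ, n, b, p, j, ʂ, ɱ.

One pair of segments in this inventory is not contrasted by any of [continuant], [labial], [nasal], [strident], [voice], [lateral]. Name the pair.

On the given features, /q/ and /ʈ/ have an identical profile: [−continuant], [−labial], [−nasal], [−strident], [−voice], [−lateral]. No other two segments in the inventory coincide on all 6 features. (They do differ in [coronal] and [dorsal], which are not among the given features.)

q, ʈ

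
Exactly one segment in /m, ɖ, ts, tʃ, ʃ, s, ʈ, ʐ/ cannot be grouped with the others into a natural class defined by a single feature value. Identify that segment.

The remaining segments after removing /m/ share [+coronal]; /m/ (bilabial nasal) is [−coronal]. For every other candidate removal, the leftover set fails to share any single feature value that the removed segment lacks.

m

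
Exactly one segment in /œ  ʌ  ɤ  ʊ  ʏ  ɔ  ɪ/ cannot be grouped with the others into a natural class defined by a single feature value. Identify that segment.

ɤ

The remaining segments after removing /ɤ/ share [-tense]; /ɤ/ (mid back unrounded tense vowel) is [+tense]. For every other candidate removal, the leftover set fails to share any single feature value that the removed segment lacks.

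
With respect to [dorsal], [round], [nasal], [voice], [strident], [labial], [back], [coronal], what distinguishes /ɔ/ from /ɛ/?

[labial], [round], [back]

The two segments share [+dorsal], [-nasal], [+voice], [-strident], [-coronal]. The only features from the list on which they differ: /ɔ/ is [+labial] while /ɛ/ is [-labial]; /ɔ/ is [+round] while /ɛ/ is [-round]; /ɔ/ is [+back] while /ɛ/ is [-back].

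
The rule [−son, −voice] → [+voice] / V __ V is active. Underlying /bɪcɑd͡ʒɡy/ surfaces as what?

[bɪɟɑd͡ʒɡy]

/c/ satisfies [−son, −voice] and sits in V __ V. The [+voice] counterpart of the voiceless palatal stop is /ɟ/. Other segments in /bɪcɑd͡ʒɡy/ either fail the structural description or are not in the environment, so the surface form is [bɪɟɑd͡ʒɡy].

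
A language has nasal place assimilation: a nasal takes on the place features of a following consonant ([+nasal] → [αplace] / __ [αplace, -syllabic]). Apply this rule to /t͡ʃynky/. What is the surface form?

[t͡ʃyŋky]

The only nasal preceding a consonant is /n/ before /k/. /k/ is [+dorsal], so /n/ → /ŋ/, giving [t͡ʃyŋky].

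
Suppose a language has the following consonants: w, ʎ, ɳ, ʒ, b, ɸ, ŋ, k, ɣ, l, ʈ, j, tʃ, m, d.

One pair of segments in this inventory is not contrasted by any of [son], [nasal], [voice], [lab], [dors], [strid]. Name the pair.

Both /j/ and /ʎ/ are [+sonorant], [−nasal], [+voice], [−labial], [+dorsal], [−strident]. Since the list omits [lateral] — which does distinguish the palatal glide from the palatal lateral approximant — this pair collapses; all other pairs remain distinct.

j, ʎ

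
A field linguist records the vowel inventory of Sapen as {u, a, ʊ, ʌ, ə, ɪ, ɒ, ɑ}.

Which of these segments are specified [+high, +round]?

u, ʊ

First, the [+high] segments are /u, ʊ, ɪ/.
Intersecting with [+round] leaves /u, ʊ/.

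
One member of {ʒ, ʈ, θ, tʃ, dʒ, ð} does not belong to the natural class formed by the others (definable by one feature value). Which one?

/ʒ, ð, θ, dʒ, tʃ/ are all [+distributed], but /ʈ/ (voiceless retroflex stop) is [−distributed]. No other single segment can be removed to leave a set sharing one feature value that the removed segment lacks, so /ʈ/ is the odd one out.

ʈ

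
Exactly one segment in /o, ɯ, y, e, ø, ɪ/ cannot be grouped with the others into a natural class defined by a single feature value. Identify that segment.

ɪ

The remaining segments after removing /ɪ/ share [+tense]; /ɪ/ (high front unrounded lax vowel) is [−tense]. For every other candidate removal, the leftover set fails to share any single feature value that the removed segment lacks.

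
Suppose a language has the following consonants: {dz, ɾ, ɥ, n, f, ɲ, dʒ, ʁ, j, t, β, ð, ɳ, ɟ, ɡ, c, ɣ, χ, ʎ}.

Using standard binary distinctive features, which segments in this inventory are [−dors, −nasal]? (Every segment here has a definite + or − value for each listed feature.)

Checking each segment against [−dorsal], [−nasal]: /dz/ (voiced alveolar affricate), /ɾ/ (alveolar tap), /f/ (voiceless labiodental fricative), /dʒ/ (voiced postalveolar affricate), /t/ (voiceless alveolar stop), /β/ (voiced bilabial fricative), among others, satisfy every feature; every other segment in the inventory fails at least one.

dz, ɾ, f, dʒ, t, β, ð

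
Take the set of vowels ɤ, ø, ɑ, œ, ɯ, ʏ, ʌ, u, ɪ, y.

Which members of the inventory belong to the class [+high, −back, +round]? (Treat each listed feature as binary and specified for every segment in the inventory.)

Checking each segment against [+high], [−back], [+round]: /ʏ/ (high front rounded lax vowel), /y/ (high front rounded tense vowel) satisfy every feature; every other segment in the inventory fails at least one.

ʏ, y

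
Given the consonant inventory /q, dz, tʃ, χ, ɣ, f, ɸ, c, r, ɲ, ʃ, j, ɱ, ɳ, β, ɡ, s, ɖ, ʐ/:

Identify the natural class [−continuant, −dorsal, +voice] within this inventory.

Checking each segment against [−continuant], [−dorsal], [+voice]: /dz/ (voiced alveolar affricate), /ɱ/ (labiodental nasal), /ɳ/ (retroflex nasal), /ɖ/ (voiced retroflex stop) satisfy every feature; every other segment in the inventory fails at least one.

dz, ɱ, ɳ, ɖ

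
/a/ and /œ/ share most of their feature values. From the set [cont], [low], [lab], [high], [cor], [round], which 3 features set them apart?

[labial], [round], [low]

/a/ is the low unrounded vowel and /œ/ is the mid front rounded lax vowel. Both are [+continuant], [-high], [-coronal]. /a/ is [-labial] while /œ/ is [+labial]; /a/ is [-round] while /œ/ is [+round]; /a/ is [+low] while /œ/ is [-low], so the distinguishing features are [labial], [round], [low].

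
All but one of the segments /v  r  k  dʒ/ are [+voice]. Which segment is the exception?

/k/ is the voiceless velar stop, which is [−voice]; the rest — /r, v, dʒ/ — are [+voice].

k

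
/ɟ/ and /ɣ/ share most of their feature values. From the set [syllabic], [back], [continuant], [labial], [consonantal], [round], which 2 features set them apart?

/ɟ/ is the voiced palatal stop and /ɣ/ is the voiced velar fricative. Both are [-syllabic], [-labial], [+consonantal], [-round]. /ɟ/ is [-continuant] while /ɣ/ is [+continuant]; /ɟ/ is [-back] while /ɣ/ is [+back], so the distinguishing features are [continuant], [back].

[continuant], [back]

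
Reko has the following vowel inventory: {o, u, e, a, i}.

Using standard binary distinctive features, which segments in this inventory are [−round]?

The [−round] segments here are /e, a, i/; the remaining /o, u/ are [+round].

e, a, i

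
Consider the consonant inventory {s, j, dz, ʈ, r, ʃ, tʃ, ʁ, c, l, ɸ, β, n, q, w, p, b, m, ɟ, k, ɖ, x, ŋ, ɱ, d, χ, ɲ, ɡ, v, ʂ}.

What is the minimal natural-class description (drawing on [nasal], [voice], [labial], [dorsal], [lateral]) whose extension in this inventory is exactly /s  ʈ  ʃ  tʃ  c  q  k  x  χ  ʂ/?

[−voice, −labial]

/s, ʈ, ʃ, tʃ, c, q, k, x, χ, ʂ/ are all [−voice], [−labial], and no other segment in the inventory matches both values. Dropping any one of them over-generates: [−labial] alone would also admit /j, dz, r, ʁ, …/; [−voice] alone would also admit /ɸ, p/. No other single listed feature picks out exactly this set either, so fewer than two features will not do.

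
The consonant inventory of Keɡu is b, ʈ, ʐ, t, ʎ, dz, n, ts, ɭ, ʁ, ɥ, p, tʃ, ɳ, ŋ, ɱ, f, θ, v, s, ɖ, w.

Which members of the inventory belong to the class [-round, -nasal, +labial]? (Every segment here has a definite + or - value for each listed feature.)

b, p, f, v

Checking each segment against [-round], [-nasal], [+labial]: /b/ (voiced bilabial stop), /p/ (voiceless bilabial stop), /f/ (voiceless labiodental fricative), /v/ (voiced labiodental fricative) satisfy every feature; every other segment in the inventory fails at least one.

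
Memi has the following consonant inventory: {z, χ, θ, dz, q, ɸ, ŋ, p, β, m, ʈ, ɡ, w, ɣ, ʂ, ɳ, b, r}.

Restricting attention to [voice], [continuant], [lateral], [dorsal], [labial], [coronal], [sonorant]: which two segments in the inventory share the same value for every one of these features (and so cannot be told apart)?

On the given features, /θ/ and /ʂ/ have an identical profile: [-voice], [+continuant], [-lateral], [-dorsal], [-labial], [+coronal], [-sonorant]. No other two segments in the inventory coincide on all 7 features. (They do differ in [strident], [anterior] and [distributed], which are not among the given features.)

θ, ʂ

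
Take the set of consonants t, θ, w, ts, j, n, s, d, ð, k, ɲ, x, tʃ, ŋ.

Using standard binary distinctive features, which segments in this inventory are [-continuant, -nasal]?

Eliminate segments failing any feature: /θ, w, j, s, ð, x/ are [+continuant]; /n, ɲ, ŋ/ are [+nasal]. The remaining /t, ts, d, k, tʃ/ satisfy [-continuant], [-nasal].

t, ts, d, k, tʃ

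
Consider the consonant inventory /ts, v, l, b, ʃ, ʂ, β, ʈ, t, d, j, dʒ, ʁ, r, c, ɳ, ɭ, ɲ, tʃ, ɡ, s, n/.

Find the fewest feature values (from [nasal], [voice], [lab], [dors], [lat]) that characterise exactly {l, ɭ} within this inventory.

[+lat]

The target set is precisely the extension of [+lateral] in this inventory.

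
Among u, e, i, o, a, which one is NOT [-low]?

a

/a/ is the low unrounded vowel, which is [+low]; the rest — /u, e, o, i/ — are [-low].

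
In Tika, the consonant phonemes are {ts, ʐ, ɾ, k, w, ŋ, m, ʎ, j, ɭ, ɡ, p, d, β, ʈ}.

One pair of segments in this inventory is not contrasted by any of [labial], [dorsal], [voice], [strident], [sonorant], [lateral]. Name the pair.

/j/ (palatal glide) and /ŋ/ (velar nasal) are both [−labial], [+dorsal], [+voice], [−strident], [+sonorant], [−lateral], so none of the listed features separates them. (They do differ in [nasal], [continuant] and [back], which are not among the given features.) Every other pair in the inventory differs on at least one listed feature.

j, ŋ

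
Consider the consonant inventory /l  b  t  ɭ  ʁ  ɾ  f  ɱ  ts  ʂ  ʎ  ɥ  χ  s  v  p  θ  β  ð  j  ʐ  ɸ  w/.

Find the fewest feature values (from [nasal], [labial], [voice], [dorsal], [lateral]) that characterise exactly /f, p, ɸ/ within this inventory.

[-voice, +labial]

Every target segment is [-voice], [+labial]; each remaining inventory member fails at least one of these. Each conjunct is needed — [+labial] alone would also admit /b, ɱ, ɥ, v, …/; [-voice] alone would also admit /t, ts, ʂ, χ, …/ — and no other single listed feature has exactly this extension, so two is the minimum.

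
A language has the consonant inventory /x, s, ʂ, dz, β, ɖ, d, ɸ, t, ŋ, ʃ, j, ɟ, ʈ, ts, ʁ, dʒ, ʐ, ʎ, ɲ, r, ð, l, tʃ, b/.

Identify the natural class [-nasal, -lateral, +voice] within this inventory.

dz, β, ɖ, d, j, ɟ, ʁ, dʒ, ʐ, r, ð, b

Among the inventory, the [-nasal] segments are /x, s, ʂ, dz, β, ɖ, d, ɸ, t, ʃ, j, ɟ, ʈ, ts, ʁ, dʒ, ʐ, ʎ, r, ð, l, tʃ, b/.
Among these, [-lateral] gives /x, s, ʂ, dz, β, ɖ, d, ɸ, t, ʃ, j, ɟ, ʈ, ts, ʁ, dʒ, ʐ, r, ð, tʃ, b/.
Then [+voice] leaves /dz, β, ɖ, d, j, ɟ, ʁ, dʒ, ʐ, r, ð, b/.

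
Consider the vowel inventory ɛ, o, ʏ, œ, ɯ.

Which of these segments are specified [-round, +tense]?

ɯ

Eliminate segments failing any feature: /ɛ/ is [-tense]; /o, ʏ, œ/ are [+round]. The remaining /ɯ/ satisfy [-round], [+tense].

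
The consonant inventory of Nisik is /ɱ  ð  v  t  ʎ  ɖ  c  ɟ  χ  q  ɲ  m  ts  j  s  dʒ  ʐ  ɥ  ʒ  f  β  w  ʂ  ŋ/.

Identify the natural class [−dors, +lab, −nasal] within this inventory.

Checking each segment against [−dorsal], [+labial], [−nasal]: /v/ (voiced labiodental fricative), /f/ (voiceless labiodental fricative), /β/ (voiced bilabial fricative) satisfy every feature; every other segment in the inventory fails at least one.

v, f, β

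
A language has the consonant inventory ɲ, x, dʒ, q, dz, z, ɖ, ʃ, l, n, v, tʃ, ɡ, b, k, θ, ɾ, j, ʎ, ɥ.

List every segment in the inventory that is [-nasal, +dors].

x, q, ɡ, k, j, ʎ, ɥ

Checking each segment against [-nasal], [+dorsal]: /x/ (voiceless velar fricative), /q/ (voiceless uvular stop), /ɡ/ (voiced velar stop), /k/ (voiceless velar stop), /j/ (palatal glide), /ʎ/ (palatal lateral approximant), among others, satisfy every feature; every other segment in the inventory fails at least one.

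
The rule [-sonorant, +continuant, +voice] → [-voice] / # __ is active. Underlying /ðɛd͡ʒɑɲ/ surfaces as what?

The only segment in the rule's environment that also matches [-sonorant, +continuant, +voice] is /ð/. Applying [-voice] turns the voiced dental fricative into /θ/ (voiceless dental fricative), giving [θɛd͡ʒɑɲ].

[θɛd͡ʒɑɲ]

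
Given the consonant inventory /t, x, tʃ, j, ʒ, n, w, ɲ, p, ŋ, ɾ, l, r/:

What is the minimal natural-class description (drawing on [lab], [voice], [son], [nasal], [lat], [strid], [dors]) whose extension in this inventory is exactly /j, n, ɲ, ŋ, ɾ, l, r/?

[+son, -lab]

Every target segment is [+sonorant], [-labial]; each remaining inventory member fails at least one of these. Each conjunct is needed — [-labial] alone would also admit /t, x, tʃ, ʒ/; [+sonorant] alone would also admit /w/ — and no other single listed feature has exactly this extension, so two is the minimum.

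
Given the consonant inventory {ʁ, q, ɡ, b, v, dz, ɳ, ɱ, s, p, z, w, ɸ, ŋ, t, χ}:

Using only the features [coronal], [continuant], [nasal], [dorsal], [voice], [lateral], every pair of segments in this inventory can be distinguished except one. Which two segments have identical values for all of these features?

ʁ, w

/ʁ/ (voiced uvular fricative) and /w/ (labial-velar glide) are both [−coronal], [+continuant], [−nasal], [+dorsal], [+voice], [−lateral], so none of the listed features separates them. (They do differ in [labial], [round] and [high], which are not among the given features.) Every other pair in the inventory differs on at least one listed feature.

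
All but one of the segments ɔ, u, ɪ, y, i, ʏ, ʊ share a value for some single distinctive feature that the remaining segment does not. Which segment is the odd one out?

ɔ

The remaining segments after removing /ɔ/ share [+high]; /ɔ/ (mid back rounded lax vowel) is [−high]. For every other candidate removal, the leftover set fails to share any single feature value that the removed segment lacks.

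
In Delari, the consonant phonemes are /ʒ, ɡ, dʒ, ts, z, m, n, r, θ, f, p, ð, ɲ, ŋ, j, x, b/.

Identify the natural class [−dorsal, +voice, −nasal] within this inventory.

ʒ, dʒ, z, r, ð, b

Eliminate segments failing any feature: /ɡ, ɲ, ŋ, j, x/ are [+dorsal]; /ts, θ, f, p/ are [−voice]; /m, n/ are [+nasal]. The remaining /ʒ, dʒ, z, r, ð, b/ satisfy [−dorsal], [+voice], [−nasal].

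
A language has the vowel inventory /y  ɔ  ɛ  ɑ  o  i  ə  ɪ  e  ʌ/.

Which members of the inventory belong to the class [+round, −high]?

ɔ, o

Eliminate segments failing any feature: /y/ is [+high]; /ɛ, ɑ, i, ə, ɪ, e, ʌ/ are [−round]. The remaining /ɔ, o/ satisfy [+round], [−high].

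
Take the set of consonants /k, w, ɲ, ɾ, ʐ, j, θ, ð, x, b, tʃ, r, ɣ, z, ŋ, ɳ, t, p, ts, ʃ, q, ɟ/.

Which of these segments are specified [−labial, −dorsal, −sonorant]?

ʐ, θ, ð, tʃ, z, t, ts, ʃ

Eliminate segments failing any feature: /k, ɲ, j, x, ɣ, ŋ, q, ɟ/ are [+dorsal]; /w, b, p/ are [+labial]; /ɾ, r, ɳ/ are [+sonorant]. The remaining /ʐ, θ, ð, tʃ, z, t, ts, ʃ/ satisfy [−labial], [−dorsal], [−sonorant].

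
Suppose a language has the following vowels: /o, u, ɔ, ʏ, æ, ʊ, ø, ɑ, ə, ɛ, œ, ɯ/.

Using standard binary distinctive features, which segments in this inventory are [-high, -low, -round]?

Eliminate segments failing any feature: /o, ɔ, ø, œ/ are [+round]; /u, ʏ, ʊ, ɯ/ are [+high]; /æ, ɑ/ are [+low]. The remaining /ə, ɛ/ satisfy [-high], [-low], [-round].

ə, ɛ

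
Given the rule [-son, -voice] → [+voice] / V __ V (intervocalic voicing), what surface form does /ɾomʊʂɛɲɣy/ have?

[ɾomʊʐɛɲɣy]

The only segment in the rule's environment that also matches [-son, -voice] is /ʂ/. Applying [+voice] turns the voiceless retroflex fricative into /ʐ/ (voiced retroflex fricative), giving [ɾomʊʐɛɲɣy].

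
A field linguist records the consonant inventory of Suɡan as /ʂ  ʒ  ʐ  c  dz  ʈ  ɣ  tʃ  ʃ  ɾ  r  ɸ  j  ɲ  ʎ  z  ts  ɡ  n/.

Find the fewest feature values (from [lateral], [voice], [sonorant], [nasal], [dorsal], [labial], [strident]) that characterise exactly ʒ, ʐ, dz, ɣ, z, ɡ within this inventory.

The class [−sonorant], [+voice] has exactly /ʒ, ʐ, dz, ɣ, z, ɡ/ as its extension in this inventory. No smaller conjunction from the listed features achieves this: [+voice] alone would also admit /ɾ, r, j, ɲ, …/; [−sonorant] alone would also admit /ʂ, c, ʈ, tʃ, …/; and checking the remaining single features turns up none with this extension.

[−sonorant, +voice]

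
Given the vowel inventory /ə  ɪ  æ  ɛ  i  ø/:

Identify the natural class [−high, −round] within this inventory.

The [−high] segments are /ə, æ, ɛ, ø/.
Within that set, [−round] leaves /ə, æ, ɛ/.

ə, æ, ɛ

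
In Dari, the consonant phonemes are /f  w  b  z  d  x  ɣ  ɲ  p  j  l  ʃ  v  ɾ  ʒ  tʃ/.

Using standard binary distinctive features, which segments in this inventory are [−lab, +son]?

ɲ, j, l, ɾ

The [−labial] segments are /z, d, x, ɣ, ɲ, j, l, ʃ, ɾ, ʒ, tʃ/.
Of those, [+sonorant] leaves /ɲ, j, l, ɾ/.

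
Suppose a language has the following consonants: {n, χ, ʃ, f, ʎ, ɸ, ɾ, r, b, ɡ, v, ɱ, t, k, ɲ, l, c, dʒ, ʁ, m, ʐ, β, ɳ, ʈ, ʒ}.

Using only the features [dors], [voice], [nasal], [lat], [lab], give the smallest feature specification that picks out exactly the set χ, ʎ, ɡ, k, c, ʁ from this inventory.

[−nasal, +dors]

Every target segment is [−nasal], [+dorsal]; each remaining inventory member fails at least one of these. Each conjunct is needed — [+dorsal] alone would also admit /ɲ/; [−nasal] alone would also admit /ʃ, f, ɸ, ɾ, …/ — and no other single listed feature has exactly this extension, so two is the minimum.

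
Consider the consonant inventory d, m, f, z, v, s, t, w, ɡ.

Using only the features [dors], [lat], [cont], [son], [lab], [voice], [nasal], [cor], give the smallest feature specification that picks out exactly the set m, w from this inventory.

[+son]

The target set is precisely the extension of [+sonorant] in this inventory.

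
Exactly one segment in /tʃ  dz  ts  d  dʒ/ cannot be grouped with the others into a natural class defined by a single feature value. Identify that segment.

[delayed release] (equivalently [strident]) groups all but one: /tʃ, dʒ, dz, ts/ share [+delayed release] while /d/ (voiced alveolar stop) alone is [−delayed release]. Removing any other segment would not leave a single-feature class that excludes it.

d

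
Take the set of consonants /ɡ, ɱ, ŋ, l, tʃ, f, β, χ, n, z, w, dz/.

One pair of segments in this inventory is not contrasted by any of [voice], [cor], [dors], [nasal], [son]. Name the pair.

/z/ (voiced alveolar fricative) and /dz/ (voiced alveolar affricate) are both [+voice], [+coronal], [−dorsal], [−nasal], [−sonorant], so none of the listed features separates them. (They do differ in [continuant], which is not among the given features.) Every other pair in the inventory differs on at least one listed feature.

z, dz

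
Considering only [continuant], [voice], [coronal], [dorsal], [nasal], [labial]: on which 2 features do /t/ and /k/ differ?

/t/ is the voiceless alveolar stop and /k/ is the voiceless velar stop. Both are [−continuant], [−voice], [−nasal], [−labial]. /t/ is [+coronal] while /k/ is [−coronal]; /t/ is [−dorsal] while /k/ is [+dorsal], so the distinguishing features are [coronal], [dorsal].

[coronal], [dorsal]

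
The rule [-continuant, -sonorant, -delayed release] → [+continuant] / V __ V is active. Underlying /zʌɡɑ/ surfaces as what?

[zʌɣɑ]

The only segment in the rule's environment that also matches [-continuant, -sonorant, -delayed release] is /ɡ/. Applying [+continuant] turns the voiced velar stop into /ɣ/ (voiced velar fricative), giving [zʌɣɑ].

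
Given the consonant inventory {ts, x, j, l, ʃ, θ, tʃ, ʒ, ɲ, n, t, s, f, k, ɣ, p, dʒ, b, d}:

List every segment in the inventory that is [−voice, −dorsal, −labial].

Eliminate segments failing any feature: /x, k/ are [+dorsal]; /j, l, ʒ, ɲ, n, ɣ, dʒ, b, d/ are [+voice]; /f, p/ are [+labial]. The remaining /ts, ʃ, θ, tʃ, t, s/ satisfy [−voice], [−dorsal], [−labial].

ts, ʃ, θ, tʃ, t, s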